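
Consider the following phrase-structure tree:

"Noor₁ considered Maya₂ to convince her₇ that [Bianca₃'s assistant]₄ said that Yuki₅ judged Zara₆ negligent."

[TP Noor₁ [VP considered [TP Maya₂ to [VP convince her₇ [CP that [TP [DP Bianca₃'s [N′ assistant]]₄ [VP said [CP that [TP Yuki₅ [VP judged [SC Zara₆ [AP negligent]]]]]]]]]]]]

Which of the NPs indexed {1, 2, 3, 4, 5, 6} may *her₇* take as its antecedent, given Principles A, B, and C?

{1}

*her* is a pronoun, so Principle B applies: it must be free in its binding domain.
Binding domain of *her₇*: the embedded TP, whose subject is Maya₂.
*Noor₁* c-commands the pronoun but from outside its binding domain, and is not c-commanded by it → coindexation permitted.
*Maya₂* c-commands the pronoun within its binding domain → coindexation would violate Principle B.
*Bianca₃*: the pronoun c-commands this R-expression → coindexation would violate Principle C on *Bianca₃*.
*[Bianca₃'s assistant]₄*: the pronoun c-commands this R-expression → coindexation would violate Principle C on *[Bianca₃'s assistant]₄*.
*Yuki₅*: the pronoun c-commands this R-expression → coindexation would violate Principle C on *Yuki₅*.
*Zara₆*: the pronoun c-commands this R-expression → coindexation would violate Principle C on *Zara₆*.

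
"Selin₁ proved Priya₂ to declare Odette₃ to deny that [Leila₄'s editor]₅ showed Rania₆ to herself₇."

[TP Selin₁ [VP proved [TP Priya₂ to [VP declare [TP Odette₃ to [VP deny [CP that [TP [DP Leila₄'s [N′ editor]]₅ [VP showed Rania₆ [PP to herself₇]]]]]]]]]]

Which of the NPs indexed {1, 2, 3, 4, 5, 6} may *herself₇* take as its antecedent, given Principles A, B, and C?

{5, 6}

*herself* is an anaphor, so Principle A applies: it must be bound in its binding domain.
Binding domain of *herself₇*: the embedded TP, whose subject is [Leila₄'s editor]₅.
*Selin₁* c-commands the anaphor but is outside its binding domain → cannot satisfy Principle A.
*Priya₂* c-commands the anaphor but is outside its binding domain → cannot satisfy Principle A.
*Odette₃* c-commands the anaphor but is outside its binding domain → cannot satisfy Principle A.
*Leila₄* does not c-command the anaphor → cannot bind it.
*[Leila₄'s editor]₅* c-commands the anaphor within its binding domain → licit binder.
*Rania₆* c-commands the anaphor within its binding domain → licit binder.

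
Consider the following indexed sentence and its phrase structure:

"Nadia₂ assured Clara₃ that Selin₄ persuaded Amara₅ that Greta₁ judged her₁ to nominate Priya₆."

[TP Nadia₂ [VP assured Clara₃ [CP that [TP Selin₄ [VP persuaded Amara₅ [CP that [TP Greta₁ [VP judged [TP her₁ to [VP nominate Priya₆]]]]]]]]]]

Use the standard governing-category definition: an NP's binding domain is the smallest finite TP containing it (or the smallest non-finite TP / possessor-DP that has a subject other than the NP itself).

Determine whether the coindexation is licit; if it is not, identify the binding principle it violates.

The two coindexed NPs are *Greta₁* and *her₁*.
*her₁* is a pronoun. Its binding domain is the embedded TP, whose subject is Greta₁.
*Greta₁* c-commands it within that domain and carries the same index.
The pronoun is locally bound → Principle B violation.

Principle B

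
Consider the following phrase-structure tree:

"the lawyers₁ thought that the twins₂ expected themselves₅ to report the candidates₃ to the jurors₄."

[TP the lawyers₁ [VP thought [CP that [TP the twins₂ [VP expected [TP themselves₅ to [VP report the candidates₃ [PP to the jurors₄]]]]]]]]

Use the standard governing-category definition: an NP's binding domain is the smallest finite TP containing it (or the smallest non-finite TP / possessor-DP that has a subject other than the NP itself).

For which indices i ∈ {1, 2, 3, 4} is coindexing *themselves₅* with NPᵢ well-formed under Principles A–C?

*themselves* is an anaphor, so Principle A applies: it must be bound in its binding domain.
Binding domain of *themselves₅*: the embedded TP, whose subject is the twins₂.
*the lawyers₁* c-commands the anaphor but is outside its binding domain → cannot satisfy Principle A.
*the twins₂* c-commands the anaphor within its binding domain → licit binder.
*the candidates₃* does not c-command the anaphor → cannot bind it.
*the jurors₄* does not c-command the anaphor → cannot bind it.

{2}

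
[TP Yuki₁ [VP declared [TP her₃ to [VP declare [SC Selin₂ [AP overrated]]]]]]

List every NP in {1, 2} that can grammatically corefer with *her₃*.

*her* is a pronoun, so Principle B applies: it must be free in its binding domain.
Binding domain of *her₃*: the matrix TP, whose subject is Yuki₁.
*Yuki₁* c-commands the pronoun within its binding domain → coindexation would violate Principle B.
*Selin₂*: the pronoun c-commands this R-expression → coindexation would violate Principle C on *Selin₂*.

none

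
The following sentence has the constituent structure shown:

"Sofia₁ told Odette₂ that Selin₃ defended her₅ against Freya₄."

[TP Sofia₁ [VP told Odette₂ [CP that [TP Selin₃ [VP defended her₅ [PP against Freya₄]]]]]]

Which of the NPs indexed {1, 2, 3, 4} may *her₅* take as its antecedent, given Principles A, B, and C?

*her* is a pronoun, so Principle B applies: it must be free in its binding domain.
Binding domain of *her₅*: the embedded TP, whose subject is Selin₃.
*Sofia₁* c-commands the pronoun but from outside its binding domain, and is not c-commanded by it → coindexation permitted.
*Odette₂* c-commands the pronoun but from outside its binding domain, and is not c-commanded by it → coindexation permitted.
*Selin₃* c-commands the pronoun within its binding domain → coindexation would violate Principle B.
*Freya₄*: the pronoun c-commands this R-expression → coindexation would violate Principle C on *Freya₄*.

{1, 2}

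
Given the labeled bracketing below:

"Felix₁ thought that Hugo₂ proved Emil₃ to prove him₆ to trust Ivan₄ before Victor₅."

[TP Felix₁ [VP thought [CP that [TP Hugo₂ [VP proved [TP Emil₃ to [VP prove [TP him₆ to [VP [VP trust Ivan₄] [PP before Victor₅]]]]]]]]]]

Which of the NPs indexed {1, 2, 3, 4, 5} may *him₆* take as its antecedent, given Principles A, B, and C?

{1, 2}

*him* is a pronoun, so Principle B applies: it must be free in its binding domain.
Binding domain of *him₆*: the embedded TP, whose subject is Emil₃.
*Felix₁* c-commands the pronoun but from outside its binding domain, and is not c-commanded by it → coindexation permitted.
*Hugo₂* c-commands the pronoun but from outside its binding domain, and is not c-commanded by it → coindexation permitted.
*Emil₃* c-commands the pronoun within its binding domain → coindexation would violate Principle B.
*Ivan₄*: the pronoun c-commands this R-expression → coindexation would violate Principle C on *Ivan₄*.
*Victor₅*: the pronoun c-commands this R-expression → coindexation would violate Principle C on *Victor₅*.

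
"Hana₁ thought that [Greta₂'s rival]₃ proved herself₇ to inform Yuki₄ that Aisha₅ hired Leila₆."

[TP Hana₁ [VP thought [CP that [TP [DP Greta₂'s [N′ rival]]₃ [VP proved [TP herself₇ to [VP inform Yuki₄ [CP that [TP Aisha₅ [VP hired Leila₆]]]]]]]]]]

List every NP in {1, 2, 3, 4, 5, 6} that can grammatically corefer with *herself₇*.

*herself* is an anaphor, so Principle A applies: it must be bound in its binding domain.
Binding domain of *herself₇*: the embedded TP, whose subject is [Greta₂'s rival]₃.
*Hana₁* c-commands the anaphor but is outside its binding domain → cannot satisfy Principle A.
*Greta₂* does not c-command the anaphor → cannot bind it.
*[Greta₂'s rival]₃* c-commands the anaphor within its binding domain → licit binder.
*Yuki₄* does not c-command the anaphor → cannot bind it.
*Aisha₅* does not c-command the anaphor → cannot bind it.
*Leila₆* does not c-command the anaphor → cannot bind it.

{3}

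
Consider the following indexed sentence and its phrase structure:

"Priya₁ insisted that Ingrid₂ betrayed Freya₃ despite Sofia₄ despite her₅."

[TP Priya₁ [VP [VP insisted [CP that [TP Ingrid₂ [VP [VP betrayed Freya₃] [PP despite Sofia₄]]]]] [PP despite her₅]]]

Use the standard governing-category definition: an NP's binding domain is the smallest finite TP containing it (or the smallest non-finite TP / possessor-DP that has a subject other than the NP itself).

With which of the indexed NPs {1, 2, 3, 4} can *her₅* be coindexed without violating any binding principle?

{2, 3, 4}

*her* is a pronoun, so Principle B applies: it must be free in its binding domain.
Binding domain of *her₅*: the matrix TP, whose subject is Priya₁.
*Priya₁* c-commands the pronoun within its binding domain → coindexation would violate Principle B.
*Ingrid₂* and the pronoun do not c-command one another → neither Principle B nor Principle C is at stake; coindexation permitted.
*Freya₃* and the pronoun do not c-command one another → neither Principle B nor Principle C is at stake; coindexation permitted.
*Sofia₄* and the pronoun do not c-command one another → neither Principle B nor Principle C is at stake; coindexation permitted.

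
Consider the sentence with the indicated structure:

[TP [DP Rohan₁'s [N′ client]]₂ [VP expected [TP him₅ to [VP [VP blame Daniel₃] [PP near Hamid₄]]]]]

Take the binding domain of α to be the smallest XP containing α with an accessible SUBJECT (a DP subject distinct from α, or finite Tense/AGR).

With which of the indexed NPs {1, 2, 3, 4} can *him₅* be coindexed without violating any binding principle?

{1}

*him* is a pronoun, so Principle B applies: it must be free in its binding domain.
Binding domain of *him₅*: the matrix TP, whose subject is [Rohan₁'s client]₂.
*Rohan₁* and the pronoun do not c-command one another → neither Principle B nor Principle C is at stake; coindexation permitted.
*[Rohan₁'s client]₂* c-commands the pronoun within its binding domain → coindexation would violate Principle B.
*Daniel₃*: the pronoun c-commands this R-expression → coindexation would violate Principle C on *Daniel₃*.
*Hamid₄*: the pronoun c-commands this R-expression → coindexation would violate Principle C on *Hamid₄*.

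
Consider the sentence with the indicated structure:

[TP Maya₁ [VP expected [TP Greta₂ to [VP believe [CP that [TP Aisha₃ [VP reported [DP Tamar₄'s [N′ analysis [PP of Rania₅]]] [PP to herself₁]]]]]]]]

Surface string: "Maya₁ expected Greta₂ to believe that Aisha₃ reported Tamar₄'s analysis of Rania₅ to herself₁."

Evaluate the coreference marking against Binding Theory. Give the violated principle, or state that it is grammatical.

The two coindexed NPs are *Maya₁* and *herself₁*.
*herself₁* is an anaphor. Principle A requires it to be bound within its binding domain — the embedded TP, whose subject is Aisha₃.
Within that domain it is c-commanded by *Aisha₃*, which does not share its index.
*Maya₁* does c-command the anaphor, but from outside its binding domain.
The anaphor is unbound in its domain → Principle A violation.

Principle A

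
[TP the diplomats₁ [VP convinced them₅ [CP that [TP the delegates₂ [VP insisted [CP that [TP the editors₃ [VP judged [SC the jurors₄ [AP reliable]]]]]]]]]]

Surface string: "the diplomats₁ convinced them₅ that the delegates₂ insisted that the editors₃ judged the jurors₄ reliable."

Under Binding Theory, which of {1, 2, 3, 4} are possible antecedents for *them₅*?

*them* is a pronoun, so Principle B applies: it must be free in its binding domain.
Binding domain of *them₅*: the matrix TP, whose subject is the diplomats₁.
*the diplomats₁* c-commands the pronoun within its binding domain → coindexation would violate Principle B.
*the delegates₂*: the pronoun c-commands this R-expression → coindexation would violate Principle C on *the delegates₂*.
*the editors₃*: the pronoun c-commands this R-expression → coindexation would violate Principle C on *the editors₃*.
*the jurors₄*: the pronoun c-commands this R-expression → coindexation would violate Principle C on *the jurors₄*.

none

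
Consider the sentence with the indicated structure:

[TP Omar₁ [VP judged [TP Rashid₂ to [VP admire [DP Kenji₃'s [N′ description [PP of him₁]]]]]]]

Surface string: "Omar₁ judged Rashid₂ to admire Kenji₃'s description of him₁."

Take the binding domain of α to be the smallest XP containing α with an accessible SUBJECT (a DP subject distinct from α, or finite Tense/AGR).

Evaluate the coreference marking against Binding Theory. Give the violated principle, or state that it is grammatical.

The two coindexed NPs are *Omar₁* and *him₁*.
*him₁* is a pronoun; its binding domain is the possessed DP, whose subject is Kenji₃. Within that domain it is c-commanded only by *Kenji₃*, which carries a different index — the pronoun is free locally, so Principle B holds.
*Omar₁* is an R-expression; *him₁* does not c-command it, and no other NP shares its index, so Principle C is satisfied.
All principles are respected.

grammatical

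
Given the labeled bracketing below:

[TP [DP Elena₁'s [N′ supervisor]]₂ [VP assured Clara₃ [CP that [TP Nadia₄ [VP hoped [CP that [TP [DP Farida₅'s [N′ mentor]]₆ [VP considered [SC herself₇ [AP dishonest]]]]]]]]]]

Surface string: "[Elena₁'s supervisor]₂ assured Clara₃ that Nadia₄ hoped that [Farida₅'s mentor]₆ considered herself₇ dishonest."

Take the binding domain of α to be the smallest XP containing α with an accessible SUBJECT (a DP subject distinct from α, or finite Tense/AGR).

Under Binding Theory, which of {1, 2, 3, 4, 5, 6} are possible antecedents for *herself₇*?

*herself* is an anaphor, so Principle A applies: it must be bound in its binding domain.
Binding domain of *herself₇*: the embedded TP, whose subject is [Farida₅'s mentor]₆.
*Elena₁* does not c-command the anaphor → cannot bind it.
*[Elena₁'s supervisor]₂* c-commands the anaphor but is outside its binding domain → cannot satisfy Principle A.
*Clara₃* c-commands the anaphor but is outside its binding domain → cannot satisfy Principle A.
*Nadia₄* c-commands the anaphor but is outside its binding domain → cannot satisfy Principle A.
*Farida₅* does not c-command the anaphor → cannot bind it.
*[Farida₅'s mentor]₆* c-commands the anaphor within its binding domain → licit binder.

{6}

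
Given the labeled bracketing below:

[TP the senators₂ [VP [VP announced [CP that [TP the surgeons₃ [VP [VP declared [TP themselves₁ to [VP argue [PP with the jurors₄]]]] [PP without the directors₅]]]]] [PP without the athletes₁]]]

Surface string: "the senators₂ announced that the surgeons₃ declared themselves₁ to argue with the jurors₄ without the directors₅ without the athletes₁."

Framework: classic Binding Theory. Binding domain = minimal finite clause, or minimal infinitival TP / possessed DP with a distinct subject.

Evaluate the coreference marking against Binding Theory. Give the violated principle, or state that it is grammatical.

Principle A

The two coindexed NPs are *the athletes₁* and *themselves₁*.
*themselves₁* is an anaphor. Principle A requires it to be bound within its binding domain — the embedded TP, whose subject is the surgeons₃.
Within that domain it is c-commanded by *the surgeons₃*, which does not share its index.
*the athletes₁* does not c-command the anaphor at all.
The anaphor is unbound in its domain → Principle A violation.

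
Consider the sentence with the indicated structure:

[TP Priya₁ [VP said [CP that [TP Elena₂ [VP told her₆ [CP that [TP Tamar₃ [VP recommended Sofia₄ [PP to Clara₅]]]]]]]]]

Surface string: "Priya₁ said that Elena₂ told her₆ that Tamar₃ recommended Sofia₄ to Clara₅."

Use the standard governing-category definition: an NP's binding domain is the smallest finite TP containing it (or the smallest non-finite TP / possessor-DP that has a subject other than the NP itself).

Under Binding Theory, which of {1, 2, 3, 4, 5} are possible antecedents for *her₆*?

*her* is a pronoun, so Principle B applies: it must be free in its binding domain.
Binding domain of *her₆*: the embedded TP, whose subject is Elena₂.
*Priya₁* c-commands the pronoun but from outside its binding domain, and is not c-commanded by it → coindexation permitted.
*Elena₂* c-commands the pronoun within its binding domain → coindexation would violate Principle B.
*Tamar₃*: the pronoun c-commands this R-expression → coindexation would violate Principle C on *Tamar₃*.
*Sofia₄*: the pronoun c-commands this R-expression → coindexation would violate Principle C on *Sofia₄*.
*Clara₅*: the pronoun c-commands this R-expression → coindexation would violate Principle C on *Clara₅*.

{1}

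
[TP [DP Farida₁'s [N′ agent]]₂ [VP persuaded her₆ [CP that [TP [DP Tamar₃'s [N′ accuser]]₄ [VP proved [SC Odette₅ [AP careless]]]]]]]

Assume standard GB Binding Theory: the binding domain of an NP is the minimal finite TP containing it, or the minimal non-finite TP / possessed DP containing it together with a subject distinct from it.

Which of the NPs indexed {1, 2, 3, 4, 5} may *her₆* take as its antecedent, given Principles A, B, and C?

*her* is a pronoun, so Principle B applies: it must be free in its binding domain.
Binding domain of *her₆*: the matrix TP, whose subject is [Farida₁'s agent]₂.
*Farida₁* and the pronoun do not c-command one another → neither Principle B nor Principle C is at stake; coindexation permitted.
*[Farida₁'s agent]₂* c-commands the pronoun within its binding domain → coindexation would violate Principle B.
*Tamar₃*: the pronoun c-commands this R-expression → coindexation would violate Principle C on *Tamar₃*.
*[Tamar₃'s accuser]₄*: the pronoun c-commands this R-expression → coindexation would violate Principle C on *[Tamar₃'s accuser]₄*.
*Odette₅*: the pronoun c-commands this R-expression → coindexation would violate Principle C on *Odette₅*.

{1}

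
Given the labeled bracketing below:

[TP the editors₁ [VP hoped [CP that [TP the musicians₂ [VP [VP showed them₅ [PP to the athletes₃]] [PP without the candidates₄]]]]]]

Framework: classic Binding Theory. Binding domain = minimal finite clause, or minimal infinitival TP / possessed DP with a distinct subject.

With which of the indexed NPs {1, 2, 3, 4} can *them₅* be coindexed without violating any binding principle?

{1, 4}

*them* is a pronoun, so Principle B applies: it must be free in its binding domain.
Binding domain of *them₅*: the embedded TP, whose subject is the musicians₂.
*the editors₁* c-commands the pronoun but from outside its binding domain, and is not c-commanded by it → coindexation permitted.
*the musicians₂* c-commands the pronoun within its binding domain → coindexation would violate Principle B.
*the athletes₃*: the pronoun c-commands this R-expression → coindexation would violate Principle C on *the athletes₃*.
*the candidates₄* and the pronoun do not c-command one another → neither Principle B nor Principle C is at stake; coindexation permitted.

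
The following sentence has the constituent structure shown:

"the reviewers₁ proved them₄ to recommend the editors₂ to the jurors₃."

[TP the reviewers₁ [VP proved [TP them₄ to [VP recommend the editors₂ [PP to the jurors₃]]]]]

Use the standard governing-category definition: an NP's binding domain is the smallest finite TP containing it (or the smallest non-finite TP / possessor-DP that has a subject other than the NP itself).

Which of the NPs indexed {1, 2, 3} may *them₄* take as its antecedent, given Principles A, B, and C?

*them* is a pronoun, so Principle B applies: it must be free in its binding domain.
Binding domain of *them₄*: the matrix TP, whose subject is the reviewers₁.
*the reviewers₁* c-commands the pronoun within its binding domain → coindexation would violate Principle B.
*the editors₂*: the pronoun c-commands this R-expression → coindexation would violate Principle C on *the editors₂*.
*the jurors₃*: the pronoun c-commands this R-expression → coindexation would violate Principle C on *the jurors₃*.

none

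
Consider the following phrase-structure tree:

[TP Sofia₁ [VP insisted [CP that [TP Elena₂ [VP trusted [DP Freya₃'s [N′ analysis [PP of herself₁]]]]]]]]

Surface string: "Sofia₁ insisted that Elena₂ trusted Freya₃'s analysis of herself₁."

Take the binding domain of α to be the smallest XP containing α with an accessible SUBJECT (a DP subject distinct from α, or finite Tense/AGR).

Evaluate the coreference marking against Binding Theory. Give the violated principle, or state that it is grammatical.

Principle A

The two coindexed NPs are *Sofia₁* and *herself₁*.
*herself₁* is an anaphor. Principle A requires it to be bound within its binding domain — the possessed DP, whose subject is Freya₃.
Within that domain it is c-commanded by *Freya₃*, which does not share its index.
*Sofia₁* does c-command the anaphor, but from outside its binding domain.
The anaphor is unbound in its domain → Principle A violation.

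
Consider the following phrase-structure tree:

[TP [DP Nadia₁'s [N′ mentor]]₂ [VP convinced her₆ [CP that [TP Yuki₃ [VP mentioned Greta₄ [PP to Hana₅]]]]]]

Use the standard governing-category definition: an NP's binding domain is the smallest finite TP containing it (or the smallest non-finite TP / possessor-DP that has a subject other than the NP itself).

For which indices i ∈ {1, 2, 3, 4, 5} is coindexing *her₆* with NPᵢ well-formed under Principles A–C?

{1}

*her* is a pronoun, so Principle B applies: it must be free in its binding domain.
Binding domain of *her₆*: the matrix TP, whose subject is [Nadia₁'s mentor]₂.
*Nadia₁* and the pronoun do not c-command one another → neither Principle B nor Principle C is at stake; coindexation permitted.
*[Nadia₁'s mentor]₂* c-commands the pronoun within its binding domain → coindexation would violate Principle B.
*Yuki₃*: the pronoun c-commands this R-expression → coindexation would violate Principle C on *Yuki₃*.
*Greta₄*: the pronoun c-commands this R-expression → coindexation would violate Principle C on *Greta₄*.
*Hana₅*: the pronoun c-commands this R-expression → coindexation would violate Principle C on *Hana₅*.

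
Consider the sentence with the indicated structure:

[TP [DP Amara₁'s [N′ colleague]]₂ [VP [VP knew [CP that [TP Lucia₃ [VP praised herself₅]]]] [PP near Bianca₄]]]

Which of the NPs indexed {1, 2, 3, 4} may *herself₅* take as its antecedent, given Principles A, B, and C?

*herself* is an anaphor, so Principle A applies: it must be bound in its binding domain.
Binding domain of *herself₅*: the embedded TP, whose subject is Lucia₃.
*Amara₁* does not c-command the anaphor → cannot bind it.
*[Amara₁'s colleague]₂* c-commands the anaphor but is outside its binding domain → cannot satisfy Principle A.
*Lucia₃* c-commands the anaphor within its binding domain → licit binder.
*Bianca₄* does not c-command the anaphor → cannot bind it.

{3}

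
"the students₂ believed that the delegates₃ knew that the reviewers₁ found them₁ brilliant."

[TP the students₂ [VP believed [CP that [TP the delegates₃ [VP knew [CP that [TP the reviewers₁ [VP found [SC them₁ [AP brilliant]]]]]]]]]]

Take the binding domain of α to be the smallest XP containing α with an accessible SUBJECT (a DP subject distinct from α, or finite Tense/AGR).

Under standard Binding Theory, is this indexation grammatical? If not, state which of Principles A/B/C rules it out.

The two coindexed NPs are *the reviewers₁* and *them₁*.
*them₁* is a pronoun. Its binding domain is the embedded TP, whose subject is the reviewers₁.
*the reviewers₁* c-commands it within that domain and carries the same index.
The pronoun is locally bound → Principle B violation.

Principle B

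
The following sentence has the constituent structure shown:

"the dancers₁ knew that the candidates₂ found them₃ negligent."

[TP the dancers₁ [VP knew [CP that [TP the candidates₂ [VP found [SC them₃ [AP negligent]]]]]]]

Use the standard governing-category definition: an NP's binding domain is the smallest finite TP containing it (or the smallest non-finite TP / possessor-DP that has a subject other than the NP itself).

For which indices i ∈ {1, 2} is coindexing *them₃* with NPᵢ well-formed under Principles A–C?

{1}

*them* is a pronoun, so Principle B applies: it must be free in its binding domain.
Binding domain of *them₃*: the embedded TP, whose subject is the candidates₂.
*the dancers₁* c-commands the pronoun but from outside its binding domain, and is not c-commanded by it → coindexation permitted.
*the candidates₂* c-commands the pronoun within its binding domain → coindexation would violate Principle B.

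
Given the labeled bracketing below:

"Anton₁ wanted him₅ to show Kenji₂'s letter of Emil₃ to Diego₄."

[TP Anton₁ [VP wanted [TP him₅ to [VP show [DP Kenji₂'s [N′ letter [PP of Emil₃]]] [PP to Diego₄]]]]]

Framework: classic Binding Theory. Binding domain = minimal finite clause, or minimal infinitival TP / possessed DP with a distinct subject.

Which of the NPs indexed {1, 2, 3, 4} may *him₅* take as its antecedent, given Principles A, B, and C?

*him* is a pronoun, so Principle B applies: it must be free in its binding domain.
Binding domain of *him₅*: the matrix TP, whose subject is Anton₁.
*Anton₁* c-commands the pronoun within its binding domain → coindexation would violate Principle B.
*Kenji₂*: the pronoun c-commands this R-expression → coindexation would violate Principle C on *Kenji₂*.
*Emil₃*: the pronoun c-commands this R-expression → coindexation would violate Principle C on *Emil₃*.
*Diego₄*: the pronoun c-commands this R-expression → coindexation would violate Principle C on *Diego₄*.

none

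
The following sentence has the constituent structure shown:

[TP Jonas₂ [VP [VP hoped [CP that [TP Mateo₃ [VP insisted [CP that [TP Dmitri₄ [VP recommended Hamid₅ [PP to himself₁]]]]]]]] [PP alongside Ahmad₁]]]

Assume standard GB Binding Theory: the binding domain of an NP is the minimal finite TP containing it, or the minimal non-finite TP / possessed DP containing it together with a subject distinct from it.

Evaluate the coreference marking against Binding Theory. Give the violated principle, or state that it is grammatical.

The two coindexed NPs are *Ahmad₁* and *himself₁*.
*himself₁* is an anaphor. Principle A requires it to be bound within its binding domain — the embedded TP, whose subject is Dmitri₄.
Within that domain it is c-commanded by *Dmitri₄*, *Hamid₅*, none of which share its index.
*Ahmad₁* does not c-command the anaphor at all.
The anaphor is unbound in its domain → Principle A violation.

Principle A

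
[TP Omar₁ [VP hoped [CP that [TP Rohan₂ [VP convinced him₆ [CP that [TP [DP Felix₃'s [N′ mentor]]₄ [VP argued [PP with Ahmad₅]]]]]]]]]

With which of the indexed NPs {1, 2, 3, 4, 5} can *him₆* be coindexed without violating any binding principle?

{1}

*him* is a pronoun, so Principle B applies: it must be free in its binding domain.
Binding domain of *him₆*: the embedded TP, whose subject is Rohan₂.
*Omar₁* c-commands the pronoun but from outside its binding domain, and is not c-commanded by it → coindexation permitted.
*Rohan₂* c-commands the pronoun within its binding domain → coindexation would violate Principle B.
*Felix₃*: the pronoun c-commands this R-expression → coindexation would violate Principle C on *Felix₃*.
*[Felix₃'s mentor]₄*: the pronoun c-commands this R-expression → coindexation would violate Principle C on *[Felix₃'s mentor]₄*.
*Ahmad₅*: the pronoun c-commands this R-expression → coindexation would violate Principle C on *Ahmad₅*.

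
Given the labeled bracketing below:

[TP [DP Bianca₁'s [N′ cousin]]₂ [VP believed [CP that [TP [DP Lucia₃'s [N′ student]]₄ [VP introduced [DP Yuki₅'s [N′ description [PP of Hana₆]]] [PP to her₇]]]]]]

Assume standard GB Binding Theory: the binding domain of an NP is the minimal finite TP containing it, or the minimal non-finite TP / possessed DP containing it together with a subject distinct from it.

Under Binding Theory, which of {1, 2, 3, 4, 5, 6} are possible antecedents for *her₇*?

{1, 2, 3, 5, 6}

*her* is a pronoun, so Principle B applies: it must be free in its binding domain.
Binding domain of *her₇*: the embedded TP, whose subject is [Lucia₃'s student]₄.
*Bianca₁* and the pronoun do not c-command one another → neither Principle B nor Principle C is at stake; coindexation permitted.
*[Bianca₁'s cousin]₂* c-commands the pronoun but from outside its binding domain, and is not c-commanded by it → coindexation permitted.
*Lucia₃* and the pronoun do not c-command one another → neither Principle B nor Principle C is at stake; coindexation permitted.
*[Lucia₃'s student]₄* c-commands the pronoun within its binding domain → coindexation would violate Principle B.
*Yuki₅* and the pronoun do not c-command one another → neither Principle B nor Principle C is at stake; coindexation permitted.
*Hana₆* and the pronoun do not c-command one another → neither Principle B nor Principle C is at stake; coindexation permitted.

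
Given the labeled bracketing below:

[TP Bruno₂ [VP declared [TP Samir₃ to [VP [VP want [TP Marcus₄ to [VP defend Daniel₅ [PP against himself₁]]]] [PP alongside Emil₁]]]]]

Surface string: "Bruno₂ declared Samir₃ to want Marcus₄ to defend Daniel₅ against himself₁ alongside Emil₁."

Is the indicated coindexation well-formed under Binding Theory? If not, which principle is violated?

Principle A

The two coindexed NPs are *Emil₁* and *himself₁*.
*himself₁* is an anaphor. Principle A requires it to be bound within its binding domain — the embedded TP, whose subject is Marcus₄.
Within that domain it is c-commanded by *Marcus₄*, *Daniel₅*, none of which share its index.
*Emil₁* does not c-command the anaphor at all.
The anaphor is unbound in its domain → Principle A violation.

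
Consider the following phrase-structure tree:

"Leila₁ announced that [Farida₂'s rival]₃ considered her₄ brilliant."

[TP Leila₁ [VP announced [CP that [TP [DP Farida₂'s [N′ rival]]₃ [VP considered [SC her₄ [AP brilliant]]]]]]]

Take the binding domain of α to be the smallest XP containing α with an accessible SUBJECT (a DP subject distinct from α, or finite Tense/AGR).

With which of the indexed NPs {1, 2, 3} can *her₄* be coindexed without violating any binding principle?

{1, 2}

*her* is a pronoun, so Principle B applies: it must be free in its binding domain.
Binding domain of *her₄*: the embedded TP, whose subject is [Farida₂'s rival]₃.
*Leila₁* c-commands the pronoun but from outside its binding domain, and is not c-commanded by it → coindexation permitted.
*Farida₂* and the pronoun do not c-command one another → neither Principle B nor Principle C is at stake; coindexation permitted.
*[Farida₂'s rival]₃* c-commands the pronoun within its binding domain → coindexation would violate Principle B.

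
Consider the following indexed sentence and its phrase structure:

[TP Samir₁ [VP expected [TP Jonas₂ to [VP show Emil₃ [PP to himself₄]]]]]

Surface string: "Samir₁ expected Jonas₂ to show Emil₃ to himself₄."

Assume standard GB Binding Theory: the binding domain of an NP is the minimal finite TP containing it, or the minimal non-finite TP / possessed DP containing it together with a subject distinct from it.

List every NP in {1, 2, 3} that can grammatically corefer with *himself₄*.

*himself* is an anaphor, so Principle A applies: it must be bound in its binding domain.
Binding domain of *himself₄*: the embedded TP, whose subject is Jonas₂.
*Samir₁* c-commands the anaphor but is outside its binding domain → cannot satisfy Principle A.
*Jonas₂* c-commands the anaphor within its binding domain → licit binder.
*Emil₃* c-commands the anaphor within its binding domain → licit binder.

{2, 3}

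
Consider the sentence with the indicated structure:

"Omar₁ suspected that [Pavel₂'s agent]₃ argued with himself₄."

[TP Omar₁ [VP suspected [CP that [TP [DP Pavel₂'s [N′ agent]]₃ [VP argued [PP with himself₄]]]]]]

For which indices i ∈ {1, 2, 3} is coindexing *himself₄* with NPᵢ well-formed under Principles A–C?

{3}

*himself* is an anaphor, so Principle A applies: it must be bound in its binding domain.
Binding domain of *himself₄*: the embedded TP, whose subject is [Pavel₂'s agent]₃.
*Omar₁* c-commands the anaphor but is outside its binding domain → cannot satisfy Principle A.
*Pavel₂* does not c-command the anaphor → cannot bind it.
*[Pavel₂'s agent]₃* c-commands the anaphor within its binding domain → licit binder.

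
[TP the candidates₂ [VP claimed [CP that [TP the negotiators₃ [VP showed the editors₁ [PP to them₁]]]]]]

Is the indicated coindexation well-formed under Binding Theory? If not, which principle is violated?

The two coindexed NPs are *the editors₁* and *them₁*.
*them₁* is a pronoun. Its binding domain is the embedded TP, whose subject is the negotiators₃.
*the editors₁* c-commands it within that domain and carries the same index.
The pronoun is locally bound → Principle B violation.

Principle B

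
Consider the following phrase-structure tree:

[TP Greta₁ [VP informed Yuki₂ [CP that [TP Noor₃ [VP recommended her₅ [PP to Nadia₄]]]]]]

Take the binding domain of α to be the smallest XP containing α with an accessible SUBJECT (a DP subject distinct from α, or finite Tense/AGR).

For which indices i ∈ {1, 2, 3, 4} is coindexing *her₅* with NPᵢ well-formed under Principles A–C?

*her* is a pronoun, so Principle B applies: it must be free in its binding domain.
Binding domain of *her₅*: the embedded TP, whose subject is Noor₃.
*Greta₁* c-commands the pronoun but from outside its binding domain, and is not c-commanded by it → coindexation permitted.
*Yuki₂* c-commands the pronoun but from outside its binding domain, and is not c-commanded by it → coindexation permitted.
*Noor₃* c-commands the pronoun within its binding domain → coindexation would violate Principle B.
*Nadia₄*: the pronoun c-commands this R-expression → coindexation would violate Principle C on *Nadia₄*.

{1, 2}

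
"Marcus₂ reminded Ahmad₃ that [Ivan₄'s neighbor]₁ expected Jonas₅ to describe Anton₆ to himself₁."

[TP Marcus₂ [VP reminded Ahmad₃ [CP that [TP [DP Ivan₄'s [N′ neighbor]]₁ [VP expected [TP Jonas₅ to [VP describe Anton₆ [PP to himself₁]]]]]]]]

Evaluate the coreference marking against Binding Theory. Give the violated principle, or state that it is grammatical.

The two coindexed NPs are *[Ivan₄'s neighbor]₁* and *himself₁*.
*himself₁* is an anaphor. Principle A requires it to be bound within its binding domain — the embedded TP, whose subject is Jonas₅.
Within that domain it is c-commanded by *Jonas₅*, *Anton₆*, none of which share its index.
*[Ivan₄'s neighbor]₁* does c-command the anaphor, but from outside its binding domain.
The anaphor is unbound in its domain → Principle A violation.

Principle A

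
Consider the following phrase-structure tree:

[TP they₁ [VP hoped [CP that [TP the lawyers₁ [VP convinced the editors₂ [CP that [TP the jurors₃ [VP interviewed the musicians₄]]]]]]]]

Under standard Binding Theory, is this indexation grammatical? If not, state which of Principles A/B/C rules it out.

Principle C

The two coindexed NPs are *they₁* and *the lawyers₁*.
*the lawyers₁* is an R-expression. Principle C requires it to be free everywhere.
*they₁* c-commands it and carries the same index.
The R-expression is bound → Principle C violation.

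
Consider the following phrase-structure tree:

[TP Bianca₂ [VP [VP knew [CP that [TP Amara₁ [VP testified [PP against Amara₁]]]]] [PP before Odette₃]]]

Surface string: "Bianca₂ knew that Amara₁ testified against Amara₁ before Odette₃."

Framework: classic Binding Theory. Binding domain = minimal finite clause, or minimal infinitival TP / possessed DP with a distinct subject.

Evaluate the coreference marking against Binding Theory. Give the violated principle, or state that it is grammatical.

The two coindexed NPs are *Amara₁* (the higher occurrence) and *Amara₁* (the lower occurrence).
*Amara₁* (the lower occurrence) is an R-expression. Principle C requires it to be free everywhere.
*Amara₁* (the higher occurrence) c-commands it and carries the same index.
The R-expression is bound → Principle C violation.

Principle C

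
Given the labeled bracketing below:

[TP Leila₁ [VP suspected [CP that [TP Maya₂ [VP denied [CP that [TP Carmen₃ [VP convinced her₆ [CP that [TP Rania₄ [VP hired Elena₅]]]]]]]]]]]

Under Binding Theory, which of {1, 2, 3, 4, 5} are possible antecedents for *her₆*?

{1, 2}

*her* is a pronoun, so Principle B applies: it must be free in its binding domain.
Binding domain of *her₆*: the embedded TP, whose subject is Carmen₃.
*Leila₁* c-commands the pronoun but from outside its binding domain, and is not c-commanded by it → coindexation permitted.
*Maya₂* c-commands the pronoun but from outside its binding domain, and is not c-commanded by it → coindexation permitted.
*Carmen₃* c-commands the pronoun within its binding domain → coindexation would violate Principle B.
*Rania₄*: the pronoun c-commands this R-expression → coindexation would violate Principle C on *Rania₄*.
*Elena₅*: the pronoun c-commands this R-expression → coindexation would violate Principle C on *Elena₅*.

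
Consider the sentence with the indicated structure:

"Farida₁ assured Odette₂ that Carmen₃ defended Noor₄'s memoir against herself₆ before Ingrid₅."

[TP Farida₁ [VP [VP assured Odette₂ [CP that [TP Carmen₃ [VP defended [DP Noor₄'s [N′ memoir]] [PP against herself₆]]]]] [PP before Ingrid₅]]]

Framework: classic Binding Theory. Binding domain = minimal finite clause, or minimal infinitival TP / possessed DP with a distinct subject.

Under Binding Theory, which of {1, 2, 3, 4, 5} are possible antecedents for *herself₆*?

*herself* is an anaphor, so Principle A applies: it must be bound in its binding domain.
Binding domain of *herself₆*: the embedded TP, whose subject is Carmen₃.
*Farida₁* c-commands the anaphor but is outside its binding domain → cannot satisfy Principle A.
*Odette₂* c-commands the anaphor but is outside its binding domain → cannot satisfy Principle A.
*Carmen₃* c-commands the anaphor within its binding domain → licit binder.
*Noor₄* does not c-command the anaphor → cannot bind it.
*Ingrid₅* does not c-command the anaphor → cannot bind it.

{3}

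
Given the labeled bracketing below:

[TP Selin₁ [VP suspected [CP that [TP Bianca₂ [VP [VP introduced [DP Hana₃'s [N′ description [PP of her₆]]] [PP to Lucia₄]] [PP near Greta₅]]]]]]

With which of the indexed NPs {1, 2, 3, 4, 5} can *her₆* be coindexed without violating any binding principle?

{1, 2, 4, 5}

*her* is a pronoun, so Principle B applies: it must be free in its binding domain.
Binding domain of *her₆*: the possessed DP, whose subject is Hana₃.
*Selin₁* c-commands the pronoun but from outside its binding domain, and is not c-commanded by it → coindexation permitted.
*Bianca₂* c-commands the pronoun but from outside its binding domain, and is not c-commanded by it → coindexation permitted.
*Hana₃* c-commands the pronoun within its binding domain → coindexation would violate Principle B.
*Lucia₄* and the pronoun do not c-command one another → neither Principle B nor Principle C is at stake; coindexation permitted.
*Greta₅* and the pronoun do not c-command one another → neither Principle B nor Principle C is at stake; coindexation permitted.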